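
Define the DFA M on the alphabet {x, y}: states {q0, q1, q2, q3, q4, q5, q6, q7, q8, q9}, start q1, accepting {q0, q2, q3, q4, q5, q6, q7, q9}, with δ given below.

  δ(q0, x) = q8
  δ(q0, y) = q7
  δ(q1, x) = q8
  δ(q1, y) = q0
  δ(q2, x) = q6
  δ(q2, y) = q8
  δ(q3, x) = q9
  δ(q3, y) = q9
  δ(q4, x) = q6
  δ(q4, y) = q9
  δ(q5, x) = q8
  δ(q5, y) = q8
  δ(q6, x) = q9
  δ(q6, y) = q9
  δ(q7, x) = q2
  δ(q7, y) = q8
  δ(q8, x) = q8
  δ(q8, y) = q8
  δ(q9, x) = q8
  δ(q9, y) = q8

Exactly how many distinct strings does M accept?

The useful subgraph on states {q0, q1, q2, q6, q7, q9} is acyclic, so L(M) is finite; the longest accepting path visits 6 useful states, giving maximum string length 5.
Counting accepting paths from q1 by length: 1 of length 1, 1 of length 2, 1 of length 3, 1 of length 4, 2 of length 5. Total 6.

6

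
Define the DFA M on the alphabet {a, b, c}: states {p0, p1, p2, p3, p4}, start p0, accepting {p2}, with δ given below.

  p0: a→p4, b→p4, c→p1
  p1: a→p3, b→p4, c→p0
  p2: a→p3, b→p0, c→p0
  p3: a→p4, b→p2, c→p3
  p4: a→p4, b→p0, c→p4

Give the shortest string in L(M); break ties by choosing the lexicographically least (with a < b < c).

cab

A breadth-first search from p0 reaches an accepting state first via the path p0 → p1 → p3 → p2 on input cab.
No string of length < 3 is accepted (BFS exhausts all shorter strings without reaching an accepting state), and cab is the lexicographically least accepting string of length 3.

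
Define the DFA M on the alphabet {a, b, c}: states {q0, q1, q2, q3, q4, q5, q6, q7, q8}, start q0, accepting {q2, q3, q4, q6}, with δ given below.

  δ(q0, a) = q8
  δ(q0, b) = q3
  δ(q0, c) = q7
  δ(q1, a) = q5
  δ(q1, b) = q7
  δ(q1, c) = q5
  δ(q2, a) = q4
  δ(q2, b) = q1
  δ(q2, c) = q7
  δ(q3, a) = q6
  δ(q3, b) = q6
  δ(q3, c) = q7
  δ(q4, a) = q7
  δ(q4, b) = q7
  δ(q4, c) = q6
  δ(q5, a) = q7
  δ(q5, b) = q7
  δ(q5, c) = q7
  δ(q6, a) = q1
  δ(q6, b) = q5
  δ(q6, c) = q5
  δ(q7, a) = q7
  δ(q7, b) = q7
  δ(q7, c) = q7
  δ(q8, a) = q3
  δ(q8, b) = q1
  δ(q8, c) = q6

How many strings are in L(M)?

7

The useful subgraph on states {q0, q3, q6, q8} is acyclic, so L(M) is finite; the longest accepting path visits 4 useful states, giving maximum string length 3.
Counting accepting paths from q0 by length: 1 of length 1, 4 of length 2, 2 of length 3. Total 7.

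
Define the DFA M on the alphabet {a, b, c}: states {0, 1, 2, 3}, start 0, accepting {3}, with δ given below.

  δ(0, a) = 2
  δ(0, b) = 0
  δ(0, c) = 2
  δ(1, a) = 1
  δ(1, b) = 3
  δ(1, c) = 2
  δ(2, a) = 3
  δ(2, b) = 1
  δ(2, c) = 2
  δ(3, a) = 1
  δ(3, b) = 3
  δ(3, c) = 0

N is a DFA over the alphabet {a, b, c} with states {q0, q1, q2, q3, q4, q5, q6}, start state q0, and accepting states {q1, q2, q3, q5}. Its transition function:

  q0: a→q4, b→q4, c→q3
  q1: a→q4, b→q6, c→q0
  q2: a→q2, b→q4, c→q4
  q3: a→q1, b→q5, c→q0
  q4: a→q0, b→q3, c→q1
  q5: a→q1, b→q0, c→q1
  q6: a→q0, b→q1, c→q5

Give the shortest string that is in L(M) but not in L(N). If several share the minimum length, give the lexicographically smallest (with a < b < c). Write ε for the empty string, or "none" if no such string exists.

aa

The string aa is accepted by M but not by N.
No shorter string lies in the difference, and aa is the lexicographically first length-2 string in L(M) \ L(N).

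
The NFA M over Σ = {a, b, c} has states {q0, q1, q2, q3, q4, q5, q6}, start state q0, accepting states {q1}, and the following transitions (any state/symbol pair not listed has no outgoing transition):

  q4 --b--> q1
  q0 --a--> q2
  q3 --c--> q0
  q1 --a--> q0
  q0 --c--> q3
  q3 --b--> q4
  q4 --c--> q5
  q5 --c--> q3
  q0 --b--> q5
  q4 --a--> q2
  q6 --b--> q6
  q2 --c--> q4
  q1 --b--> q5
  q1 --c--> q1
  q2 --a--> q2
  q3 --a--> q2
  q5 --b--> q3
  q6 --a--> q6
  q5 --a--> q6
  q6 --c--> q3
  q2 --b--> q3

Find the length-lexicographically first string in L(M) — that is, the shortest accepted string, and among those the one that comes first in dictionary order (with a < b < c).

acb

A breadth-first search from q0 reaches an accepting state first via the path q0 → q2 → q4 → q1 on input acb.
No string of length < 3 is accepted (BFS exhausts all shorter strings without reaching an accepting state), and acb is the lexicographically least accepting string of length 3.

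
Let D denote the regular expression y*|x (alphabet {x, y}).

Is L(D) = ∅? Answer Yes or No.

No

The empty string ε matches the expression, so it belongs to L(D).
Since L(D) contains at least one string, it is not empty.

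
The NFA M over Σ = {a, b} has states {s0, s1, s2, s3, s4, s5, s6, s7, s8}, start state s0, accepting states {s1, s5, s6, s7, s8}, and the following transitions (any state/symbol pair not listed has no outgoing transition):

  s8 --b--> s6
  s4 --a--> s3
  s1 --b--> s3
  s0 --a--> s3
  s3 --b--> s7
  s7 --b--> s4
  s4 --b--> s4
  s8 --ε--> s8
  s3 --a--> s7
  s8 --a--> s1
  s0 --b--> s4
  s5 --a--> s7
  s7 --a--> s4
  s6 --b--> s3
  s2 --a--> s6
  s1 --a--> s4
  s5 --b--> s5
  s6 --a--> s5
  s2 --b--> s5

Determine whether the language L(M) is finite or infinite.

infinite

State s3 is reachable from the start and can reach an accepting state, and it lies on the cycle s3 → s7 → s4 → s3.
Traversing that cycle any number of times yields accepted strings of unbounded length, so the language is infinite.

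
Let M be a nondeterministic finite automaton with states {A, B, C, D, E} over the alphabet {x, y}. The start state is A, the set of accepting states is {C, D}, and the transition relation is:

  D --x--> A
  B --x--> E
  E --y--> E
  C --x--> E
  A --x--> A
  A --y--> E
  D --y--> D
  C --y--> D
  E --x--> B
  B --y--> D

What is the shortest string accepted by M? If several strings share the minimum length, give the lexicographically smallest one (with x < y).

A breadth-first search from A reaches an accepting state first via the path A → E → B → D on input yxy.
No string of length < 3 is accepted (BFS exhausts all shorter strings without reaching an accepting state), and yxy is the lexicographically least accepting string of length 3.

yxy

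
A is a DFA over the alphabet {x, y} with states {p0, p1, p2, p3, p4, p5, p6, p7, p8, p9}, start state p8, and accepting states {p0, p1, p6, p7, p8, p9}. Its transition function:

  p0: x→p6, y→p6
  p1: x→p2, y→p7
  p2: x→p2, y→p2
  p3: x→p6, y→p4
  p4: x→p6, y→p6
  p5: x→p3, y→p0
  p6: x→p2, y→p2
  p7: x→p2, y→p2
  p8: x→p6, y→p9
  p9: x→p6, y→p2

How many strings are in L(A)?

The useful subgraph on states {p6, p8, p9} is acyclic, so L(A) is finite; the longest accepting path visits 3 useful states, giving maximum string length 2.
Counting accepting paths from p8 by length: 1 of length 0, 2 of length 1, 1 of length 2. Total 4.

4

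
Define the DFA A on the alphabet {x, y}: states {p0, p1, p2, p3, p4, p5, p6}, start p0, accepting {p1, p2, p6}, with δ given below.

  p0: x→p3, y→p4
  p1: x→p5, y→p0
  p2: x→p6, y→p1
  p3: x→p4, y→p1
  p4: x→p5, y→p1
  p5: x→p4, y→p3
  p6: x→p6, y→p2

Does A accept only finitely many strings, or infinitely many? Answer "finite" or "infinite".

State p0 is reachable from the start and can reach an accepting state, and it lies on the cycle p0 → p3 → p1 → p0.
Traversing that cycle any number of times yields accepted strings of unbounded length, so the language is infinite.

infinite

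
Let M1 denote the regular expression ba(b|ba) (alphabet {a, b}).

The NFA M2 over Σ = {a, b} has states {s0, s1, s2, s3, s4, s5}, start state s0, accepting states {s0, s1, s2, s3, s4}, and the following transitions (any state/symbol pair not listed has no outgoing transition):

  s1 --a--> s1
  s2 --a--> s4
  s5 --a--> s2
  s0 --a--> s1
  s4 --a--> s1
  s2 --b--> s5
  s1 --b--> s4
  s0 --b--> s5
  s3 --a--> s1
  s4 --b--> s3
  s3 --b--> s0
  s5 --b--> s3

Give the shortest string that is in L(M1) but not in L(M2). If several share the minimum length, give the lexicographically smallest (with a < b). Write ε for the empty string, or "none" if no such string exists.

bab

The string bab is accepted by M1 but not by M2.
No shorter string lies in the difference, and bab is the lexicographically first length-3 string in L(M1) \ L(M2).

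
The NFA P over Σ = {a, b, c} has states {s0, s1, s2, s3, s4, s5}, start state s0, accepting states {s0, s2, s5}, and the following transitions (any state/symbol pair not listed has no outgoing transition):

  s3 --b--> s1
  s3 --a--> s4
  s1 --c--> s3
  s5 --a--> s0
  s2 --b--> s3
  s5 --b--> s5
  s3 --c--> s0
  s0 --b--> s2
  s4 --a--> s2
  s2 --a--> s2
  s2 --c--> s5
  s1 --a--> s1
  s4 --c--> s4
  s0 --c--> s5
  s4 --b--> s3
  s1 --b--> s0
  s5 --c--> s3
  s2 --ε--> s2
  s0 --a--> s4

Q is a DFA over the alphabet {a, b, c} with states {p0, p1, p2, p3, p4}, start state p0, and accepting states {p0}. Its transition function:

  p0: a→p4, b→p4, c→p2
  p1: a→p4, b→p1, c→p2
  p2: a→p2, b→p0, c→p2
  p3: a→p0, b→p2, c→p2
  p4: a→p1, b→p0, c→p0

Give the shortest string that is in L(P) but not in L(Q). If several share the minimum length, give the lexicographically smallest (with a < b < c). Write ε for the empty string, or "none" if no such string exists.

The string b is accepted by P but not by Q.
No shorter string lies in the difference, and b is the lexicographically first length-1 string in L(P) \ L(Q).

b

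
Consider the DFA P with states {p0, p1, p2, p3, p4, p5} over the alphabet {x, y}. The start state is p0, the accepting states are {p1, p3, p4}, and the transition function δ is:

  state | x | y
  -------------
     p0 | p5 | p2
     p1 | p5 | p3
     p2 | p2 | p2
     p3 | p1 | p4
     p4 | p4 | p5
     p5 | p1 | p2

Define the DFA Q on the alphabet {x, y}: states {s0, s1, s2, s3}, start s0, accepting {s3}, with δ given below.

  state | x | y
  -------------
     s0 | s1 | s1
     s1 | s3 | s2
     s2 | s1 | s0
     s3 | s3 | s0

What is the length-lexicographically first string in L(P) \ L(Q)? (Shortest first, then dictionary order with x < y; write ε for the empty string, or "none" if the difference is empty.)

xxy

The string xxy is accepted by P but not by Q.
No shorter string lies in the difference, and xxy is the lexicographically first length-3 string in L(P) \ L(Q).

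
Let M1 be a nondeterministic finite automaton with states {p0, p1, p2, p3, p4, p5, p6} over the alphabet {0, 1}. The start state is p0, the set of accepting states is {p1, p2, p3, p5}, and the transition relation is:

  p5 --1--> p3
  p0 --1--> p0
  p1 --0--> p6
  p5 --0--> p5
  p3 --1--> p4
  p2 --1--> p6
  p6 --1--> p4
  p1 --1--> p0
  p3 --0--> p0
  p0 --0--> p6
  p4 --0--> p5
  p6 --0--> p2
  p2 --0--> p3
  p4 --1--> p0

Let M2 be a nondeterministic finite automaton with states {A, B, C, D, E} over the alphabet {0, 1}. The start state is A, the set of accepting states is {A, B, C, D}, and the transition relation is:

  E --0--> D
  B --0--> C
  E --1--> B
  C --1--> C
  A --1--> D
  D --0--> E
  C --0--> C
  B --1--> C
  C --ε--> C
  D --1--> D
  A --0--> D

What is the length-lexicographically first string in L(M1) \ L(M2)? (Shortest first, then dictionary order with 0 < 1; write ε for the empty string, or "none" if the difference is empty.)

The string 00 is accepted by M1 but not by M2.
No shorter string lies in the difference, and 00 is the lexicographically first length-2 string in L(M1) \ L(M2).

00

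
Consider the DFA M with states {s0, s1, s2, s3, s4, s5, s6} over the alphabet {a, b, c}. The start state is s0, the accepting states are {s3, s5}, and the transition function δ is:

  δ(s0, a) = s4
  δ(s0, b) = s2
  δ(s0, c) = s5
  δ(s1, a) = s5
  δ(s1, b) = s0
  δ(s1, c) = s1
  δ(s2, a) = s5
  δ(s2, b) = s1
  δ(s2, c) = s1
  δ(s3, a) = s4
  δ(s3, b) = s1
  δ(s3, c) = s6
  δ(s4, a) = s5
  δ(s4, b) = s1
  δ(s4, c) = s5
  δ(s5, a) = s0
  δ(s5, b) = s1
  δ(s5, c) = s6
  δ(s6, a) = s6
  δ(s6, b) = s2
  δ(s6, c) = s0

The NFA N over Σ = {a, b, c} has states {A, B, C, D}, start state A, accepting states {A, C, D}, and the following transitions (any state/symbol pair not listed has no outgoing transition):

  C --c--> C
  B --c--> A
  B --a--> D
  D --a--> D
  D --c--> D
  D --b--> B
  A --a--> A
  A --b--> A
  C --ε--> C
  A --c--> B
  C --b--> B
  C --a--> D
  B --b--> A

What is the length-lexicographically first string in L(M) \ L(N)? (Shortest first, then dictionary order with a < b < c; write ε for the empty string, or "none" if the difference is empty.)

c

The string c is accepted by M but not by N.
No shorter string lies in the difference, and c is the lexicographically first length-1 string in L(M) \ L(N).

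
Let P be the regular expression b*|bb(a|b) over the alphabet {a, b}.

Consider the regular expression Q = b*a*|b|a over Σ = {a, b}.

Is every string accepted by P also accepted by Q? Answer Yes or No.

Yes

Converting the expression P to a DFA (subset construction, then merging equivalent states) gives the minimal DFA with states {p0, p1, p2, p3, p4, p5}, start state p0, accepting states {p0, p2, p3, p4, p5} and transitions p0: a→p1, b→p2; p1: a→p1, b→p1; p2: a→p1, b→p3; p3: a→p4, b→p5; p4: a→p1, b→p1; p5: a→p1, b→p5.
Converting the expression Q to a DFA (subset construction, then merging equivalent states) gives the minimal DFA with states {q0, q1, q2}, start state q0, accepting states {q0, q1} and transitions q0: a→q1, b→q0; q1: a→q1, b→q2; q2: a→q2, b→q2.
Exploring the product automaton P × Q from the start pair (p0, q0), following both machines on each input symbol, reaches 7 state pairs: (p0, q0), (p1, q1), (p2, q0), (p1, q2), (p3, q0), (p4, q1), (p5, q0).
P accepts in {p0, p2, p3, p4, p5} and Q accepts in {q0, q1}. The reachable pairs whose P-component is accepting are (p0, q0), (p2, q0), (p3, q0), (p4, q1), (p5, q0); in each of them the Q-component is accepting too, so the product for L(P) \ L(Q) (P-component accepting, Q-component rejecting) has no reachable accepting pair and the difference is empty.
Hence every string in L(P) is also in L(Q).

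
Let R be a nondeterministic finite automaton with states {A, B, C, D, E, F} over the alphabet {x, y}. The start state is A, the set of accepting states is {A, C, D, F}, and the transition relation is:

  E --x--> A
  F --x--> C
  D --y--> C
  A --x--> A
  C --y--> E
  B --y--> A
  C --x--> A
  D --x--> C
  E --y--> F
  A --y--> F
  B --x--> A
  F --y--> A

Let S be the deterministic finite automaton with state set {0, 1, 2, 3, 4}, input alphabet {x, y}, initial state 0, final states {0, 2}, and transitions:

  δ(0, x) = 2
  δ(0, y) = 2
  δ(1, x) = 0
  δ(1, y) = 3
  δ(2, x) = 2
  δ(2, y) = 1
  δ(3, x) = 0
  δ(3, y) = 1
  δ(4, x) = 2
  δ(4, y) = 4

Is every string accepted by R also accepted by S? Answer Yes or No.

The string xy is in L(R) but not in L(S).
So L(R) ⊄ L(S).

No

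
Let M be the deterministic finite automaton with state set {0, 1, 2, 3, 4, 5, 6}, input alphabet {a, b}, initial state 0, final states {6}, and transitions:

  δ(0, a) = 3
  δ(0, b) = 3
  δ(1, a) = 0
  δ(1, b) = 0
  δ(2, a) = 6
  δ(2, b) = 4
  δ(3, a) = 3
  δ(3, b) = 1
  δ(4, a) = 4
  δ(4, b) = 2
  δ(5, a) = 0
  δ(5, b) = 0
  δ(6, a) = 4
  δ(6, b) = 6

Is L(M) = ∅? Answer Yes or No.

The states reachable from the start state are {0, 1, 3}.
None of the accepting states {6} is reachable, so no string is accepted and L(M) = ∅.

Yes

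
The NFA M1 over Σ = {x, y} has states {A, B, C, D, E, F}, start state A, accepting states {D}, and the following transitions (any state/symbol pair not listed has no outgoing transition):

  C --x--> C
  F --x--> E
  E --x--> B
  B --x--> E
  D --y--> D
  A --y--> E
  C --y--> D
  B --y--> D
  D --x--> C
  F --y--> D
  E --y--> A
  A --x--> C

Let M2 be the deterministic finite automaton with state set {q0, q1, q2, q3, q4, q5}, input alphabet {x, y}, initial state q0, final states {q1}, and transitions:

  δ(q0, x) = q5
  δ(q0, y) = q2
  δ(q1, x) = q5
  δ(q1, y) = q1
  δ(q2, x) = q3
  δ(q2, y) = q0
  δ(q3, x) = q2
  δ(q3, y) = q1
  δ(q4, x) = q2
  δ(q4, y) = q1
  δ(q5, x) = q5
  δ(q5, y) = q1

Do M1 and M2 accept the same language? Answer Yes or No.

Yes

Exploring the product automaton M1 × M2 from the start pair (A, q0), following both machines on each input symbol, reaches 5 state pairs: (A, q0), (C, q5), (E, q2), (D, q1), (B, q3).
M1 accepts in {D} and M2 accepts in {q1}. In every reachable pair the two components are either both accepting — (D, q1) — or both non-accepting, so no string is accepted by exactly one of the machines: L(M1) \ L(M2) and L(M2) \ L(M1) are both empty.
Hence every string is accepted by M1 iff it is accepted by M2, and the two languages coincide.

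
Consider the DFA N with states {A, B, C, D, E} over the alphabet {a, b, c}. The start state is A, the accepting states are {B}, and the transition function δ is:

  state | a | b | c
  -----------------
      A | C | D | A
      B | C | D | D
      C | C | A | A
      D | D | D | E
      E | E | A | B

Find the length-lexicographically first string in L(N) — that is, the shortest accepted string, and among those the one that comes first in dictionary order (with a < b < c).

bcc

A breadth-first search from A reaches an accepting state first via the path A → D → E → B on input bcc.
No string of length < 3 is accepted (BFS exhausts all shorter strings without reaching an accepting state), and bcc is the lexicographically least accepting string of length 3.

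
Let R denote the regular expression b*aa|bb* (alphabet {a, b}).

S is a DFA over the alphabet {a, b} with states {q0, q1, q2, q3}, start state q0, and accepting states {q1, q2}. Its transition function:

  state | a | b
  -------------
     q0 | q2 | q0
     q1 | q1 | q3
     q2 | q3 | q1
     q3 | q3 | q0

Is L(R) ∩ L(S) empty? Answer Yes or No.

Yes

Converting the expression R to a DFA (subset construction, then merging equivalent states) gives the minimal DFA with states {r0, r1, r2, r3, r4}, start state r0, accepting states {r2, r3} and transitions r0: a→r1, b→r2; r1: a→r3, b→r4; r2: a→r1, b→r2; r3: a→r4, b→r4; r4: a→r4, b→r4.
Exploring the product automaton R × S from the start pair (r0, q0), following both machines on each input symbol, reaches 8 state pairs: (r0, q0), (r1, q2), (r2, q0), (r3, q3), (r4, q1), (r4, q3), (r4, q0), (r4, q2).
R accepts in {r2, r3} and S accepts in {q1, q2}; no reachable pair has both components accepting, so no string drives both machines to acceptance simultaneously and L(R) ∩ L(S) = ∅.
So no string is accepted by both, and the intersection is empty.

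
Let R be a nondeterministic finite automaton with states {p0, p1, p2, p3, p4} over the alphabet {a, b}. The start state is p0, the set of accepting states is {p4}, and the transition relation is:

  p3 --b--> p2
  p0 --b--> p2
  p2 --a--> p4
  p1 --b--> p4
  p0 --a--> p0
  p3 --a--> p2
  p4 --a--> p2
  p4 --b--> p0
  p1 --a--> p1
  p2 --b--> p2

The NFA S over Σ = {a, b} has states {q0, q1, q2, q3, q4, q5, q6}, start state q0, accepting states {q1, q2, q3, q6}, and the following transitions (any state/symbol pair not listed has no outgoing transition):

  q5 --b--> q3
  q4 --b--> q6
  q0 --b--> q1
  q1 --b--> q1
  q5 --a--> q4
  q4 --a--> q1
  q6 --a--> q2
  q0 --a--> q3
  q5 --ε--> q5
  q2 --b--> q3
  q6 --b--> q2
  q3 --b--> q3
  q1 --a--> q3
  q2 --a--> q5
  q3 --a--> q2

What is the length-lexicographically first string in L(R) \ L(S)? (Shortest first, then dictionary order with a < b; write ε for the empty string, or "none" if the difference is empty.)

baaa

The string baaa is accepted by R but not by S.
No shorter string lies in the difference, and baaa is the lexicographically first length-4 string in L(R) \ L(S).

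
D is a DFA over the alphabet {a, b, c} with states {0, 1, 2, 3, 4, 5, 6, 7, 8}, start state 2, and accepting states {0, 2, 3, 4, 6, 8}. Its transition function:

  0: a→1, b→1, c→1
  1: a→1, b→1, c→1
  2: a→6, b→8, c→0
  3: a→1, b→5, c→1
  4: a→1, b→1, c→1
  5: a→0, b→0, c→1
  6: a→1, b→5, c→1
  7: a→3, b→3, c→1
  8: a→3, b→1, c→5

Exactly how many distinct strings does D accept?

11

The useful subgraph on states {0, 2, 3, 5, 6, 8} is acyclic, so L(D) is finite; the longest accepting path visits 5 useful states, giving maximum string length 4.
Counting accepting paths from 2 by length: 1 of length 0, 3 of length 1, 1 of length 2, 4 of length 3, 2 of length 4. Total 11.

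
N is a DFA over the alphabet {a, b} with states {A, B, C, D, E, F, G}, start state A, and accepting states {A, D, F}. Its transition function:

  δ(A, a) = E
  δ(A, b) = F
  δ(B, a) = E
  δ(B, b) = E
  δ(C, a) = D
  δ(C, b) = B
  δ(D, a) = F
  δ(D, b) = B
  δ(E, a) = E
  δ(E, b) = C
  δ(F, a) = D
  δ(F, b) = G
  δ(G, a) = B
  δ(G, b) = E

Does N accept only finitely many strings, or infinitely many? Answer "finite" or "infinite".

infinite

State E is reachable from the start and can reach an accepting state, and it lies on the cycle E → C → B → E.
Traversing that cycle any number of times yields accepted strings of unbounded length, so the language is infinite.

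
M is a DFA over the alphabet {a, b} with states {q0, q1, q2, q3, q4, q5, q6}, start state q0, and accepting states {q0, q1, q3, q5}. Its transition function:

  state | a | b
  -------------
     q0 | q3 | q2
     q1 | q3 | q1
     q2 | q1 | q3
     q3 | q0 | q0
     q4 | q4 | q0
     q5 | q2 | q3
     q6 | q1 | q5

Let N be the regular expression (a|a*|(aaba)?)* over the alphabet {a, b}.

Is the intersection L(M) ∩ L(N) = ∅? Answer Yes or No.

No

The empty string ε is accepted by both M and N.
Hence L(M) ∩ L(N) ≠ ∅.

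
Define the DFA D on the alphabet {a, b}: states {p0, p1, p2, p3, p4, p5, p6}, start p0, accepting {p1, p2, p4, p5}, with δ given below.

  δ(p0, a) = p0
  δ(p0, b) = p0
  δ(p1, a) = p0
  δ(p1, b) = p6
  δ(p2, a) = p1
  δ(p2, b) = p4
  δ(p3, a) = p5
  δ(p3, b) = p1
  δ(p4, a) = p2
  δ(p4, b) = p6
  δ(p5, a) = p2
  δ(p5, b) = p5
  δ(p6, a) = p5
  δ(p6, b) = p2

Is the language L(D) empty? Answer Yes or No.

Yes

The states reachable from the start state are {p0}.
None of the accepting states {p1, p2, p4, p5} is reachable, so no string is accepted and L(D) = ∅.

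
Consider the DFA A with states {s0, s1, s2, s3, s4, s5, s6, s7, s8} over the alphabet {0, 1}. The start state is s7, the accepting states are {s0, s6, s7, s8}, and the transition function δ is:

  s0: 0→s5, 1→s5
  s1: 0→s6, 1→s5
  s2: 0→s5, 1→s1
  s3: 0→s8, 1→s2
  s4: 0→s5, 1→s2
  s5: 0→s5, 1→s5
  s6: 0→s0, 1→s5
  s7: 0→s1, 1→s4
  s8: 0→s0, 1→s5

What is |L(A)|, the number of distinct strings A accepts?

The useful subgraph on states {s0, s1, s2, s4, s6, s7} is acyclic, so L(A) is finite; the longest accepting path visits 6 useful states, giving maximum string length 5.
Counting accepting paths from s7 by length: 1 of length 0, 1 of length 2, 1 of length 3, 1 of length 4, 1 of length 5. Total 5.

5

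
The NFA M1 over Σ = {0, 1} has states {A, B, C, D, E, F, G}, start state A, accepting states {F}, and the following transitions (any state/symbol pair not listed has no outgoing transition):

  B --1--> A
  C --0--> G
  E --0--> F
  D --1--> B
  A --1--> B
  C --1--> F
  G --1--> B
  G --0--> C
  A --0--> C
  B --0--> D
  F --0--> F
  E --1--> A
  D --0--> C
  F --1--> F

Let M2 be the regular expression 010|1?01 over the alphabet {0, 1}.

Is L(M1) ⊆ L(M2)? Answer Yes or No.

No

The string 011 is in L(M1) but not in L(M2).
So L(M1) ⊄ L(M2).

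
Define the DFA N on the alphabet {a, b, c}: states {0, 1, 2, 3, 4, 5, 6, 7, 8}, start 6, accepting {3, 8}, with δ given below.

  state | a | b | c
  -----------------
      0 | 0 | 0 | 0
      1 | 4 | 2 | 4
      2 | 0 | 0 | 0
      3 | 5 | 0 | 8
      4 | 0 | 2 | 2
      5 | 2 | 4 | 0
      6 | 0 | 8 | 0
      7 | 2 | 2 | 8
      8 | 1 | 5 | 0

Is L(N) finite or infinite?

finite

The useful states (reachable from 6 and able to reach an accepting state) are {6, 8}.
Restricted to these states the transition graph has no cycle, so every accepting path has bounded length and L is finite.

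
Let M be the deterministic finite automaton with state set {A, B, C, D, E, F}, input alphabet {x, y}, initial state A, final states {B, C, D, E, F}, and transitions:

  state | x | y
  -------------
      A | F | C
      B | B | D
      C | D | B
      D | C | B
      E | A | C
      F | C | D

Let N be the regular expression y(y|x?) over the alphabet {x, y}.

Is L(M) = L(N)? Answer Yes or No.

No

The string x is accepted by M but rejected by N.
So L(M) ≠ L(N).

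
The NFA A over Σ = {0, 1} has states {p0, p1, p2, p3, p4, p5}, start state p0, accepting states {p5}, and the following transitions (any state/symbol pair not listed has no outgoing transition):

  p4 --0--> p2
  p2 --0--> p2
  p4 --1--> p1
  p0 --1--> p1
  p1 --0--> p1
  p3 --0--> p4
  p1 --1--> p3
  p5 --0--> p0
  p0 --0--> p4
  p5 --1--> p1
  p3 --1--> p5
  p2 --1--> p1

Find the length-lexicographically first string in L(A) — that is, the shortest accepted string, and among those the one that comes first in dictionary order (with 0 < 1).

111

A breadth-first search from p0 reaches an accepting state first via the path p0 → p1 → p3 → p5 on input 111.
No string of length < 3 is accepted (BFS exhausts all shorter strings without reaching an accepting state), and 111 is the lexicographically least accepting string of length 3.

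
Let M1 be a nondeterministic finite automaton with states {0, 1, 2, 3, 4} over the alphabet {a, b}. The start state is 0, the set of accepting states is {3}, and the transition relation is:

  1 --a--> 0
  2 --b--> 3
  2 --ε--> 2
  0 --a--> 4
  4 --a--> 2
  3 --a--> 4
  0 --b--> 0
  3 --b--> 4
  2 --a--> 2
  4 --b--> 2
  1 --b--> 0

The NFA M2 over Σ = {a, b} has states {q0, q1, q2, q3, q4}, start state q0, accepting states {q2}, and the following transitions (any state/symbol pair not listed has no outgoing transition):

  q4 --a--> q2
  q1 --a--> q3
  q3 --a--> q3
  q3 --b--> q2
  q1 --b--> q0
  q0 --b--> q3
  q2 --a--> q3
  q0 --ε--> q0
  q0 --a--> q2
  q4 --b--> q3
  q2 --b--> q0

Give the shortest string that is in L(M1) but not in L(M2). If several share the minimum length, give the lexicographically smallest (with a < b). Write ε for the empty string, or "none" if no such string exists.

abb

The string abb is accepted by M1 but not by M2.
No shorter string lies in the difference, and abb is the lexicographically first length-3 string in L(M1) \ L(M2).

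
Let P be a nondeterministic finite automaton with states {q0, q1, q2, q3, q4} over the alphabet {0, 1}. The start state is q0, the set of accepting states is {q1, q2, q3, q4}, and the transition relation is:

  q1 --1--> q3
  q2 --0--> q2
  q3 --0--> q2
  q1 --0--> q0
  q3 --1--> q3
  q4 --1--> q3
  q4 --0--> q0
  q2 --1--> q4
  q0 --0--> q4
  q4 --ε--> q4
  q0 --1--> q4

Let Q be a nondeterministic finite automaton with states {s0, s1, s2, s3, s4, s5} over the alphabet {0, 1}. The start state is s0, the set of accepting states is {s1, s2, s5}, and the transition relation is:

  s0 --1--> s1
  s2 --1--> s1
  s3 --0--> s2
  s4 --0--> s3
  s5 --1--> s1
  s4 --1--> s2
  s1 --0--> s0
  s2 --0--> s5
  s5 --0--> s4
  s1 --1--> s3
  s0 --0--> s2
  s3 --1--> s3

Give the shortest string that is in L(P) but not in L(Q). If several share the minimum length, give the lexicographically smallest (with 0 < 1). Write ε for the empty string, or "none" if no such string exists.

The string 11 is accepted by P but not by Q.
No shorter string lies in the difference, and 11 is the lexicographically first length-2 string in L(P) \ L(Q).

11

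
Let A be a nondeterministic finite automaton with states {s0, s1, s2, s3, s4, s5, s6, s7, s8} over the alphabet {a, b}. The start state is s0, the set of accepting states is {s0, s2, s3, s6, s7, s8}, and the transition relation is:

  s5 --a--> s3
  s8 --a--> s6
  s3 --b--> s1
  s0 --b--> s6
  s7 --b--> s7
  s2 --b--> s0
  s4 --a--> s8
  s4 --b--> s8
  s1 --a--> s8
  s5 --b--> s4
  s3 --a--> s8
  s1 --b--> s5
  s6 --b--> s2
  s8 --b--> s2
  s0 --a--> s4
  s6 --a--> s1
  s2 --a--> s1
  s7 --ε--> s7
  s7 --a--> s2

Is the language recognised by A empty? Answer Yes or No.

No

The empty string ε is accepted: the run s0 ends in the accepting state s0.
Since at least one string is accepted, L(A) is not empty.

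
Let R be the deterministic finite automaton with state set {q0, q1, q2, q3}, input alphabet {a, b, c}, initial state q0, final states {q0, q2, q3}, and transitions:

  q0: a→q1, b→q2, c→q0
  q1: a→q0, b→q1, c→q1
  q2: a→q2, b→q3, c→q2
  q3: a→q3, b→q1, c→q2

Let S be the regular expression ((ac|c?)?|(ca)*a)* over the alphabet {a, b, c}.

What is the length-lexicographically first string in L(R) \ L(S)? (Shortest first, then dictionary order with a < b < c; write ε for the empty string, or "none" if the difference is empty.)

The string b is accepted by R but not by S.
No shorter string lies in the difference, and b is the lexicographically first length-1 string in L(R) \ L(S).

b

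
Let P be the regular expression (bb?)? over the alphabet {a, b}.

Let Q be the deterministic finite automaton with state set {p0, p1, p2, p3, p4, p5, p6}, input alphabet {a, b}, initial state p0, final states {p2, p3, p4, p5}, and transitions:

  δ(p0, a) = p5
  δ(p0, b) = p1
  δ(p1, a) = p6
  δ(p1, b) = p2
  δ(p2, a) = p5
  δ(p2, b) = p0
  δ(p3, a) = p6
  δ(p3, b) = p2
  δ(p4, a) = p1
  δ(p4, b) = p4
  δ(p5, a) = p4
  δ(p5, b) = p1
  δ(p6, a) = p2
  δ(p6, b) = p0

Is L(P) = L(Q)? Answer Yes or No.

The empty string ε is accepted by P but rejected by Q.
So L(P) ≠ L(Q).

No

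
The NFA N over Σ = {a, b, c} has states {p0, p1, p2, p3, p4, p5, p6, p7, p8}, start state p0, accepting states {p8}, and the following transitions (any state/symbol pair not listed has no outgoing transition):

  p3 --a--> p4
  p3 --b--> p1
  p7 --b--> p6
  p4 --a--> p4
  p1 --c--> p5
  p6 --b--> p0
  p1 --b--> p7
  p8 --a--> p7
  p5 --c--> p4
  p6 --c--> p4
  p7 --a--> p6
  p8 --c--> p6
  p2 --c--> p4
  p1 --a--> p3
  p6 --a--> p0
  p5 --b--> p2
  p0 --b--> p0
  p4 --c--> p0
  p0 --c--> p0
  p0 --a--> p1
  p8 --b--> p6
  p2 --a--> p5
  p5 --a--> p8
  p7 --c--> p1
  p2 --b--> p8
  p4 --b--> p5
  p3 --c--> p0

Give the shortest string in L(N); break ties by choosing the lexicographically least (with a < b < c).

aca

A breadth-first search from p0 reaches an accepting state first via the path p0 → p1 → p5 → p8 on input aca.
No string of length < 3 is accepted (BFS exhausts all shorter strings without reaching an accepting state), and aca is the lexicographically least accepting string of length 3.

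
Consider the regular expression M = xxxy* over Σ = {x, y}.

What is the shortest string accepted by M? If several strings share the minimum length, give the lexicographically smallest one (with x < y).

By inspection of the expression, no string of length less than 3 matches, and xxx is the lexicographically first match of length 3.

xxx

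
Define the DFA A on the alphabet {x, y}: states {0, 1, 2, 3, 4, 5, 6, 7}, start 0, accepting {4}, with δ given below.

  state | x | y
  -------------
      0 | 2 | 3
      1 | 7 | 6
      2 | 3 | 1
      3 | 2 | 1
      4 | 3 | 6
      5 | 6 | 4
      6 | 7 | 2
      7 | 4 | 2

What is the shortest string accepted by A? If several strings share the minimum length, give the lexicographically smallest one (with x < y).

A breadth-first search from 0 reaches an accepting state first via the path 0 → 2 → 1 → 7 → 4 on input xyxx.
No string of length < 4 is accepted (BFS exhausts all shorter strings without reaching an accepting state), and xyxx is the lexicographically least accepting string of length 4.

xyxx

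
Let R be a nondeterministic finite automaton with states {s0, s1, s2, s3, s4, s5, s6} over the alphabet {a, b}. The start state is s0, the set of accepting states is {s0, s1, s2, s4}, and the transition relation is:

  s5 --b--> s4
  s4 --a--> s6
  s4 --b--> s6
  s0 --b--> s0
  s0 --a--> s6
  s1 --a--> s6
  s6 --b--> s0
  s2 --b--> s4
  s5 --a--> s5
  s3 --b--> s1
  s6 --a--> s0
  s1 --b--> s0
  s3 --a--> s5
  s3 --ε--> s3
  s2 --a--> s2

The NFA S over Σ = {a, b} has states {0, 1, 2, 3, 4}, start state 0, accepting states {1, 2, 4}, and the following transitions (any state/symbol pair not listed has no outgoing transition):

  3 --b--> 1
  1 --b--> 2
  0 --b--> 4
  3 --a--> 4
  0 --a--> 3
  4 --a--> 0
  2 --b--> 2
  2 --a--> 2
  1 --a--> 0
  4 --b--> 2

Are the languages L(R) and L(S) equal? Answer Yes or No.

No

The empty string ε is accepted by R but rejected by S.
So L(R) ≠ L(S).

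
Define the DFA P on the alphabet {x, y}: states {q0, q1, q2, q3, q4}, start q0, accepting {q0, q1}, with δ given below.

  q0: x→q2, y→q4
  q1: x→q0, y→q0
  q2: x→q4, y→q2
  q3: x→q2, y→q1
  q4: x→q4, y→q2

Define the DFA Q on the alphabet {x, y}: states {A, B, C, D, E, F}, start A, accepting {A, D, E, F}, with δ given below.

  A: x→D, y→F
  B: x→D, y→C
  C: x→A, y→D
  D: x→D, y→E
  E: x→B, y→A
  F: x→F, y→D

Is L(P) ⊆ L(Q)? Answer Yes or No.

Yes

Exploring the product automaton P × Q from the start pair (q0, A), following both machines on each input symbol, reaches 10 state pairs: (q0, A), (q2, D), (q4, F), (q4, D), (q2, E), (q4, B), (q2, A), (q2, C), (q2, F), (q4, A).
P accepts in {q0, q1} and Q accepts in {A, D, E, F}. The reachable pairs whose P-component is accepting are (q0, A); in each of them the Q-component is accepting too, so the product for L(P) \ L(Q) (P-component accepting, Q-component rejecting) has no reachable accepting pair and the difference is empty.
Hence every string in L(P) is also in L(Q).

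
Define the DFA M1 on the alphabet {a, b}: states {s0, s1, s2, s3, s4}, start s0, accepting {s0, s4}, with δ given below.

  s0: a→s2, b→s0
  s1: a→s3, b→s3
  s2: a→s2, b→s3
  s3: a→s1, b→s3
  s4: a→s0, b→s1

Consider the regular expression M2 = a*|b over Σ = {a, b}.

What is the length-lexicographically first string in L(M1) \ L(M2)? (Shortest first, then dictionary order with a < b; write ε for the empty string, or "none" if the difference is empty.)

bb

The string bb is accepted by M1 but not by M2.
No shorter string lies in the difference, and bb is the lexicographically first length-2 string in L(M1) \ L(M2).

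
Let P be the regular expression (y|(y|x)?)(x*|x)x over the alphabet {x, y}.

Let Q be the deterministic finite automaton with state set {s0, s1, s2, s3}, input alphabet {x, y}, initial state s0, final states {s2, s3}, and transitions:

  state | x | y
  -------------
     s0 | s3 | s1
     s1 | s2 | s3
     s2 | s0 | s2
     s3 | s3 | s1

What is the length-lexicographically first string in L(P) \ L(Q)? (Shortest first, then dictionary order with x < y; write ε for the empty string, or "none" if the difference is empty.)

The string yxx is accepted by P but not by Q.
No shorter string lies in the difference, and yxx is the lexicographically first length-3 string in L(P) \ L(Q).

yxx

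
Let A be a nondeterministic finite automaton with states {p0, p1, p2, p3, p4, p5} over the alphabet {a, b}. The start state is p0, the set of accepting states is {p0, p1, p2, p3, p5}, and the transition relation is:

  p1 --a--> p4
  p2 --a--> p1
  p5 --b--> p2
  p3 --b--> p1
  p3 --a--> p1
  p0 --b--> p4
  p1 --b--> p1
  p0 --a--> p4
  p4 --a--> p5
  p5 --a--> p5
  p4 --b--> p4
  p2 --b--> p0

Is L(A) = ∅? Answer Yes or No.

No

The empty string ε is accepted: the run p0 ends in the accepting state p0.
Since at least one string is accepted, L(A) is not empty.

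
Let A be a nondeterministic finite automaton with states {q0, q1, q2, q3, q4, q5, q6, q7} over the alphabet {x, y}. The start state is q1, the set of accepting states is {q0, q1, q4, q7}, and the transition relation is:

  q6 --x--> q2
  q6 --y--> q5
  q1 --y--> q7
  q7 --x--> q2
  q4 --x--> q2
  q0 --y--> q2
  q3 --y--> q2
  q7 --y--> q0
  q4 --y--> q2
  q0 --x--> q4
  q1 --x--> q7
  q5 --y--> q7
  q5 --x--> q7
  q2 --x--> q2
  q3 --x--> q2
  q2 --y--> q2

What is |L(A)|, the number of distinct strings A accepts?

7

The useful subgraph on states {q0, q1, q4, q7} is acyclic, so L(A) is finite; the longest accepting path visits 4 useful states, giving maximum string length 3.
Counting accepting paths from q1 by length: 1 of length 0, 2 of length 1, 2 of length 2, 2 of length 3. Total 7.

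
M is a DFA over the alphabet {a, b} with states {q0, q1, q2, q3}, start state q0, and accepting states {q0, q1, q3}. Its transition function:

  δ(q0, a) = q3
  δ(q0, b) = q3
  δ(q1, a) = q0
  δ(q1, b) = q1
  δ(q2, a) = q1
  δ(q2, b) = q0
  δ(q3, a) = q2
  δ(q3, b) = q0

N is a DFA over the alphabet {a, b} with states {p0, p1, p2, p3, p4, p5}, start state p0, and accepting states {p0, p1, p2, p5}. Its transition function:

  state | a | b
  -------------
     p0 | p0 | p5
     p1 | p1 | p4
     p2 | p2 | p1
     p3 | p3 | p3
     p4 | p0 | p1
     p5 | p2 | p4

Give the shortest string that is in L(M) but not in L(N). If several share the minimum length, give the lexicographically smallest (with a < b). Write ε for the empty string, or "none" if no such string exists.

The string bb is accepted by M but not by N.
No shorter string lies in the difference, and bb is the lexicographically first length-2 string in L(M) \ L(N).

bb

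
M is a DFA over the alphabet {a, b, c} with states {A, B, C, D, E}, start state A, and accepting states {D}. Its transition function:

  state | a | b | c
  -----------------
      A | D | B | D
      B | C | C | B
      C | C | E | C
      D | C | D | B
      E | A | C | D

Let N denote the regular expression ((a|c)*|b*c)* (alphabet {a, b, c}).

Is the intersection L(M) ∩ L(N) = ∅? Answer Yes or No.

The string a is accepted by both M and N.
Hence L(M) ∩ L(N) ≠ ∅.

No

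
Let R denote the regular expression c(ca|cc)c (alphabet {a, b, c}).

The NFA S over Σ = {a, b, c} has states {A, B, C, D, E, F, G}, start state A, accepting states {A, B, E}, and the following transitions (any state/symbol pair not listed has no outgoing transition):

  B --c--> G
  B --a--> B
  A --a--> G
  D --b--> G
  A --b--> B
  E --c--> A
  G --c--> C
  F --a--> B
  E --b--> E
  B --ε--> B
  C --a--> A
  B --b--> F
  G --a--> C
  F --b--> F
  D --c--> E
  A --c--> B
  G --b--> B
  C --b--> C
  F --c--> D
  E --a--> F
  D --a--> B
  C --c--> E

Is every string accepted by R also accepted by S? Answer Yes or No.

Yes

Converting the expression R to a DFA (subset construction, then merging equivalent states) gives the minimal DFA with states {r0, r1, r2, r3, r4, r5}, start state r0, accepting states {r5} and transitions r0: a→r1, b→r1, c→r2; r1: a→r1, b→r1, c→r1; r2: a→r1, b→r1, c→r3; r3: a→r4, b→r1, c→r4; r4: a→r1, b→r1, c→r5; r5: a→r1, b→r1, c→r1.
Exploring the product automaton R × S from the start pair (r0, A), following both machines on each input symbol, reaches 12 state pairs: (r0, A), (r1, G), (r1, B), (r2, B), (r1, C), (r1, F), (r3, G), (r1, A), (r1, E), (r1, D), (r4, C), (r5, E).
R accepts in {r5} and S accepts in {A, B, E}. The reachable pairs whose R-component is accepting are (r5, E); in each of them the S-component is accepting too, so the product for L(R) \ L(S) (R-component accepting, S-component rejecting) has no reachable accepting pair and the difference is empty.
Hence every string in L(R) is also in L(S).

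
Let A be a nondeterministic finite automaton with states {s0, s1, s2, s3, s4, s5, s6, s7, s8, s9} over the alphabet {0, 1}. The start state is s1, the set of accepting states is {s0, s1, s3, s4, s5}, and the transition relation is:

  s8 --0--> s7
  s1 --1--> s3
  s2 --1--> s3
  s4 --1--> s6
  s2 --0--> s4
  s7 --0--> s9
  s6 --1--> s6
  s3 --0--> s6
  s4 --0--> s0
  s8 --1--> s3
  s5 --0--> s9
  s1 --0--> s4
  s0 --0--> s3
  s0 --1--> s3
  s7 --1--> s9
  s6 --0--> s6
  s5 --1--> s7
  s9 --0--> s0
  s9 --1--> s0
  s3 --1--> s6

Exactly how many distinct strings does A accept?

6

The useful subgraph on states {s0, s1, s3, s4} is acyclic, so L(A) is finite; the longest accepting path visits 4 useful states, giving maximum string length 3.
Counting accepting paths from s1 by length: 1 of length 0, 2 of length 1, 1 of length 2, 2 of length 3. Total 6.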